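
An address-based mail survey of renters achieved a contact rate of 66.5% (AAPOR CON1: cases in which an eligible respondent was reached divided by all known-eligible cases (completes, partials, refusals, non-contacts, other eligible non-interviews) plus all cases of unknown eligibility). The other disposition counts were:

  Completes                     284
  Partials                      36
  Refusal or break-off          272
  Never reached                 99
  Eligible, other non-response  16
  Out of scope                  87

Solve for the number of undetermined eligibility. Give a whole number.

207

Num: 284 + 36 + 272 + 16 = 608
CON1 = 608 / D = 0.665
D = 608 / 0.665 = 914.3
Other denominator terms total 707
undetermined eligibility = 914.3 − 707 ≈ 207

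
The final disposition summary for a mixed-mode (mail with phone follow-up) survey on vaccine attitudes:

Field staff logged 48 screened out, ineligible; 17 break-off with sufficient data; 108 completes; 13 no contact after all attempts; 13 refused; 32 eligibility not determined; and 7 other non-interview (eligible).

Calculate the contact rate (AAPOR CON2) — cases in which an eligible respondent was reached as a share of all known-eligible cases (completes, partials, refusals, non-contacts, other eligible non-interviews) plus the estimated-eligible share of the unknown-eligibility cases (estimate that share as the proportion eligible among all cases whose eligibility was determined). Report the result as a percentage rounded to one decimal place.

79.4%

Num → 108 + 17 + 13 + 7 = 145
Determined eligible → 108 + 17 + 13 + 13 + 7 = 158
e = 158 / (158 + 48) = 158 / 206 = 0.7670
Estimated eligible among unknowns → 0.7670 × 32 = 24.54
Base → 158 + 24.54 = 182.54
CON2 = 145 / 182.54 = 0.7943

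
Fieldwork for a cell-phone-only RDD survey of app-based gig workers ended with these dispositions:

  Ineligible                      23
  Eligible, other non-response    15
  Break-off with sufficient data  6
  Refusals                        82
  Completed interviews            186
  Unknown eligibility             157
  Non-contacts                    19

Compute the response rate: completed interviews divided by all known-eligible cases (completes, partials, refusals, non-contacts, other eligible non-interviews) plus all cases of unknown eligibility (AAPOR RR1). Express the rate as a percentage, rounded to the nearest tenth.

40.0%

Top = 186
Denominator = 186 + 6 + 82 + 19 + 15 + 157 = 465
RR1 = 186 / 465 = 0.4000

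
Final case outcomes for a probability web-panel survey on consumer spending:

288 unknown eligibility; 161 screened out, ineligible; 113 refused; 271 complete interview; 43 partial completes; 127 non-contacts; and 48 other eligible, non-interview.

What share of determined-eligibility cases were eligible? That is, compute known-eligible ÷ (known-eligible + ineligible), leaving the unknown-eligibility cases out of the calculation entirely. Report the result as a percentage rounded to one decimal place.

78.9%

Eligible (known): 271 + 43 + 113 + 127 + 48 = 602
e = 602 / (602 + 161) = 602 / 763 = 0.7890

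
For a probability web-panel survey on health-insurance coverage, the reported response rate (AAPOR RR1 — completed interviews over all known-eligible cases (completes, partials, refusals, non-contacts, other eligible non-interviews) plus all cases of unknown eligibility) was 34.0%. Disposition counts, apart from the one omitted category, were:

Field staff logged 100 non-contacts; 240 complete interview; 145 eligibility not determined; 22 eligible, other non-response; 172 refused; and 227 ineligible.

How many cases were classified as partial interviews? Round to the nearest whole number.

27

RR1 = 240 / D = 0.340
D = 240 / 0.340 = 705.9
Remaining denominator categories sum to 679
partial interviews = 705.9 − 679 ≈ 27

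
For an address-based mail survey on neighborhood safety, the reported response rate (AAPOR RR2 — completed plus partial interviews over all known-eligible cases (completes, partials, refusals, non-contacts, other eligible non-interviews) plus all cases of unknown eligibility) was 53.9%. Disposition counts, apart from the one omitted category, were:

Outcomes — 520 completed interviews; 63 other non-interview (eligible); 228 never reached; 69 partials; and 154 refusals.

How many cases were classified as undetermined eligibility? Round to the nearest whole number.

59

Numerator → 520 + 69 = 589
RR2 = 589 / D = 0.539
D = 589 / 0.539 = 1092.8
Remaining denominator categories sum to 1034
undetermined eligibility = 1092.8 − 1034 ≈ 59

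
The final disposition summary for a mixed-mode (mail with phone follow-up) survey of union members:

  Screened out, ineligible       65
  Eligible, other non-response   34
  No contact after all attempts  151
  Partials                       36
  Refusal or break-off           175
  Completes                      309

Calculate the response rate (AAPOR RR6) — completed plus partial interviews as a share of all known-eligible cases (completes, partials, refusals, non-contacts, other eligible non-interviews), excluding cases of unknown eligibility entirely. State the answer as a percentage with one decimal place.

Num: 309 + 36 = 345
Denominator: 309 + 36 + 175 + 151 + 34 = 705
RR6 = 345 / 705 = 0.4894

48.9%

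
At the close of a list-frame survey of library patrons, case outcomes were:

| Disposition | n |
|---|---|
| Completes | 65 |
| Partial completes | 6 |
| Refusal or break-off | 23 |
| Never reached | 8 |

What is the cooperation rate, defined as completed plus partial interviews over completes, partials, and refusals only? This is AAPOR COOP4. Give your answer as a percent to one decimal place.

Top: 65 + 6 = 71
Denom: 65 + 6 + 23 = 94
COOP4 = 71 / 94 = 0.7553

75.5%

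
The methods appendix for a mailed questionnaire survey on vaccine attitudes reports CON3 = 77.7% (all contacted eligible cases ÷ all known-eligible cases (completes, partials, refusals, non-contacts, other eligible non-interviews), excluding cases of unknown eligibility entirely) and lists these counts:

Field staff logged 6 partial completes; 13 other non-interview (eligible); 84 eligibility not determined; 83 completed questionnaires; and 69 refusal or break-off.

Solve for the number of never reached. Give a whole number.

49

Top = 83 + 6 + 69 + 13 = 171
CON3 = 171 / D = 0.777
D = 171 / 0.777 = 220.1
Rest of base = 171
never reached = 220.1 − 171 ≈ 49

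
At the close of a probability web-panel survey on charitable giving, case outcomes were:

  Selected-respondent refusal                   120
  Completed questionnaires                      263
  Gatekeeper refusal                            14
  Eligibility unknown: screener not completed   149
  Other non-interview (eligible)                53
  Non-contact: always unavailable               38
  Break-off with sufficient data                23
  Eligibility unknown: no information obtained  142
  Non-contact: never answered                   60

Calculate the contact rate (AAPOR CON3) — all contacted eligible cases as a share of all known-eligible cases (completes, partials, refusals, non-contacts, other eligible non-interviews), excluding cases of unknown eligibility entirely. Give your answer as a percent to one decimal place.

82.8%

Declined to participate = 14 + 120 = 134
No answer / not reached = 60 + 38 = 98
Unknown if eligible = 149 + 142 = 291
Num → 263 + 23 + 134 + 53 = 473
Denom → 263 + 23 + 134 + 98 + 53 = 571
CON3 = 473 / 571 = 0.8284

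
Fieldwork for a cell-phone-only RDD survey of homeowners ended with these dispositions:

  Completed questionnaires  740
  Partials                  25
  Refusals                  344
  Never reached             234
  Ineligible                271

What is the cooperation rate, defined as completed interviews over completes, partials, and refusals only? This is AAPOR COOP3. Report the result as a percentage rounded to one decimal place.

66.7%

Num → 740
Denominator → 740 + 25 + 344 = 1109
COOP3 = 740 / 1109 = 0.6673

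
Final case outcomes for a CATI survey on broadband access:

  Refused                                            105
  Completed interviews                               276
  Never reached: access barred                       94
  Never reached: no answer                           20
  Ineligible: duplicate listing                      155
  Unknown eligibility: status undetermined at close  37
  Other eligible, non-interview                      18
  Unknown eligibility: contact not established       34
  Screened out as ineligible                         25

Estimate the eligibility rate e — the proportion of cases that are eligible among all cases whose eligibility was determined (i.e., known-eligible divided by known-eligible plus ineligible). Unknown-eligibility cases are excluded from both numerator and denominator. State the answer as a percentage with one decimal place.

No contact after all attempts = 20 + 94 = 114
Eligibility not determined = 34 + 37 = 71
Not eligible = 25 + 155 = 180
Determined eligible = 276 + 105 + 114 + 18 = 513
e = 513 / (513 + 180) = 513 / 693 = 0.7403

74.0%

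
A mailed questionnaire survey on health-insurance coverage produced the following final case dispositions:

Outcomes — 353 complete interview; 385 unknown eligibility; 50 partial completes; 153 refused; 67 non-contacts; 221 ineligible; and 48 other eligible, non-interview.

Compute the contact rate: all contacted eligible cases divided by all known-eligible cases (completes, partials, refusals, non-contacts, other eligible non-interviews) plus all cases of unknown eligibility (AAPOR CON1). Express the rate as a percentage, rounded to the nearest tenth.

57.2%

Numerator → 353 + 50 + 153 + 48 = 604
Denominator → 353 + 50 + 153 + 67 + 48 + 385 = 1056
CON1 = 604 / 1056 = 0.5720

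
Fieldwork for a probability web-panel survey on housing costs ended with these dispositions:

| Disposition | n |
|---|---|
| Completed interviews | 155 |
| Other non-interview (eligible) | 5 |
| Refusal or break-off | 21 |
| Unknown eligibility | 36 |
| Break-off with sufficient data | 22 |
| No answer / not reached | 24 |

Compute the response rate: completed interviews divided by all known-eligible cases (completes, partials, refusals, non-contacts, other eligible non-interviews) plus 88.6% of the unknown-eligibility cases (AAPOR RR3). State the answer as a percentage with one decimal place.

Top = 155
Determined eligible = 155 + 22 + 21 + 24 + 5 = 227
Eligible share of unknowns = 0.8860 × 36 = 31.90
Base = 227 + 31.90 = 258.90
RR3 = 155 / 258.90 = 0.5987

59.9%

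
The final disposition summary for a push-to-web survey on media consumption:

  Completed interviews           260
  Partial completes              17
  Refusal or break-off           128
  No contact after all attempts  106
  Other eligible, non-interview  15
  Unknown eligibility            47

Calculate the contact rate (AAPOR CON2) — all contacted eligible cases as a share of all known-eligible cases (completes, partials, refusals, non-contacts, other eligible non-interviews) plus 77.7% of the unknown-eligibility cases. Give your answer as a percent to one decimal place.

74.7%

Top → 260 + 17 + 128 + 15 = 420
Known eligible → 260 + 17 + 128 + 106 + 15 = 526
e × U → 0.7770 × 47 = 36.52
Base → 526 + 36.52 = 562.52
CON2 = 420 / 562.52 = 0.7466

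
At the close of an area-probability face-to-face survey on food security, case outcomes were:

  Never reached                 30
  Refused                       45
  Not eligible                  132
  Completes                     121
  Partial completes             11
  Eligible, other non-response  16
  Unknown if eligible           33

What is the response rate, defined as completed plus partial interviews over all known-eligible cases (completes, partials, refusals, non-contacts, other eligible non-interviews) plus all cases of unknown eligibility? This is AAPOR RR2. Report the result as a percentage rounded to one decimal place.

Top: 121 + 11 = 132
Denominator: 121 + 11 + 45 + 30 + 16 + 33 = 256
RR2 = 132 / 256 = 0.5156

51.6%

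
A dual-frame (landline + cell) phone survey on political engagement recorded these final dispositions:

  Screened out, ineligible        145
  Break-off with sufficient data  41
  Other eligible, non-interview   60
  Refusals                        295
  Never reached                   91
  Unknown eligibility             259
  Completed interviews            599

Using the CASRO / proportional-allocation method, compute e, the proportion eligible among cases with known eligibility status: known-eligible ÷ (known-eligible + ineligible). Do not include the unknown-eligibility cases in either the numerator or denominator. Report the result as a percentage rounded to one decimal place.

88.2%

Known eligible: 599 + 41 + 295 + 91 + 60 = 1086
e = 1086 / (1086 + 145) = 1086 / 1231 = 0.8822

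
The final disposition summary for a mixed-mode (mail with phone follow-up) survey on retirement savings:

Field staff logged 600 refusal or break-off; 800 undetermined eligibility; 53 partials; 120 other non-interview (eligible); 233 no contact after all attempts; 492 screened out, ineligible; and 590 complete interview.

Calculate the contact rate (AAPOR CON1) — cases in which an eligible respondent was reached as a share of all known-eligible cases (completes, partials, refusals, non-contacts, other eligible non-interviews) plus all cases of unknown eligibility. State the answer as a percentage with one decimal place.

Top = 590 + 53 + 600 + 120 = 1363
Base = 590 + 53 + 600 + 233 + 120 + 800 = 2396
CON1 = 1363 / 2396 = 0.5689

56.9%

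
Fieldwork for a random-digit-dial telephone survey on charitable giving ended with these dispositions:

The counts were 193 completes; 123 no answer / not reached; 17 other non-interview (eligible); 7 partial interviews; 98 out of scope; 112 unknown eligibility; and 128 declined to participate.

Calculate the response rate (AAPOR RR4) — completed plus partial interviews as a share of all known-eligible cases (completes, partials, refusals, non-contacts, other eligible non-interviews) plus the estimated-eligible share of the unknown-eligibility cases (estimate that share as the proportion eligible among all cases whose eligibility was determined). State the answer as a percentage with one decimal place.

35.7%

Top: 193 + 7 = 200
Determined eligible: 193 + 7 + 128 + 123 + 17 = 468
e = 468 / (468 + 98) = 468 / 566 = 0.8269
e × U: 0.8269 × 112 = 92.61
Denom: 468 + 92.61 = 560.61
RR4 = 200 / 560.61 = 0.3568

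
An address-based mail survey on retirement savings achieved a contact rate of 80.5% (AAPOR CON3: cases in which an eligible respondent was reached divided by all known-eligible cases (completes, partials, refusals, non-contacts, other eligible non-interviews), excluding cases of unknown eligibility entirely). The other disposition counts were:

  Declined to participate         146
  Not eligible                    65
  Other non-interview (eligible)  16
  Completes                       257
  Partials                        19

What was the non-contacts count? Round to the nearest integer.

Numerator: 257 + 19 + 146 + 16 = 438
CON3 = 438 / D = 0.805
D = 438 / 0.805 = 544.1
Remaining denominator categories sum to 438
non-contacts = 544.1 − 438 ≈ 106

106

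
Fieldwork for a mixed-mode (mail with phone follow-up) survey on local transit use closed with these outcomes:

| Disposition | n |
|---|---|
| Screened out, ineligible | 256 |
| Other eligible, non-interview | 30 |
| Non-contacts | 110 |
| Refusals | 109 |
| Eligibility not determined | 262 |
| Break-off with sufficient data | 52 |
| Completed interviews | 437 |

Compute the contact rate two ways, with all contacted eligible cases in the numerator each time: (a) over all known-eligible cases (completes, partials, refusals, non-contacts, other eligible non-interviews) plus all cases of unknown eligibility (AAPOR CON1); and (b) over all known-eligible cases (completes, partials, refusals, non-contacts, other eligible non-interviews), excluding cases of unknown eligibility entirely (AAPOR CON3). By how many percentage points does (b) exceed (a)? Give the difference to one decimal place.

Top: 437 + 52 + 109 + 30 = 628
Denominator: 437 + 52 + 109 + 110 + 30 + 262 = 1000
CON1 = 628 / 1000 = 0.6280
Denominator: 437 + 52 + 109 + 110 + 30 = 738
CON3 = 628 / 738 = 0.8509
Difference = 85.09 − 62.80 = 22.29 percentage points

22.3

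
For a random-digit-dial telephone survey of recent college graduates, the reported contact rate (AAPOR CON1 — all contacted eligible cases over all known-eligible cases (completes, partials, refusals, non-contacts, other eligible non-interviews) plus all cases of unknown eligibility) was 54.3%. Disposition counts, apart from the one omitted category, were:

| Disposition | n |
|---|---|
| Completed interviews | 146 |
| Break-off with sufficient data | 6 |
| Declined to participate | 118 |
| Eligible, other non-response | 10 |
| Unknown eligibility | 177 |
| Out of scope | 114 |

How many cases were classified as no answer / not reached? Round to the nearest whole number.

Numerator = 146 + 6 + 118 + 10 = 280
CON1 = 280 / D = 0.543
D = 280 / 0.543 = 515.7
Remaining denominator categories sum to 457
no answer / not reached = 515.7 − 457 ≈ 59

59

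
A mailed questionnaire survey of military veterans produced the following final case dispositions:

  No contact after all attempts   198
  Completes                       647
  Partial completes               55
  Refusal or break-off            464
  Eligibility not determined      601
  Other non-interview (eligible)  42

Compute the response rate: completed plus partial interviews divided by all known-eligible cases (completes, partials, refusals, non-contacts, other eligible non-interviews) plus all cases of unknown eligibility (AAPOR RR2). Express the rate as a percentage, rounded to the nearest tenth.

35.0%

Numerator = 647 + 55 = 702
Denominator = 647 + 55 + 464 + 198 + 42 + 601 = 2007
RR2 = 702 / 2007 = 0.3498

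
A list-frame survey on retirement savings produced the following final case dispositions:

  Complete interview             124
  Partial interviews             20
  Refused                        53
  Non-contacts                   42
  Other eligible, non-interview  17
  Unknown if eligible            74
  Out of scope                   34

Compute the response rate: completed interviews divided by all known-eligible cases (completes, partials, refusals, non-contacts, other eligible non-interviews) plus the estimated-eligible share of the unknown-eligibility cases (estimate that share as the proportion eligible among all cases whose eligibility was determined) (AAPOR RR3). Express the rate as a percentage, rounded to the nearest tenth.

38.6%

Top: 124
Eligible (known): 124 + 20 + 53 + 42 + 17 = 256
e = 256 / (256 + 34) = 256 / 290 = 0.8828
Eligible share of unknowns: 0.8828 × 74 = 65.33
Base: 256 + 65.33 = 321.33
RR3 = 124 / 321.33 = 0.3859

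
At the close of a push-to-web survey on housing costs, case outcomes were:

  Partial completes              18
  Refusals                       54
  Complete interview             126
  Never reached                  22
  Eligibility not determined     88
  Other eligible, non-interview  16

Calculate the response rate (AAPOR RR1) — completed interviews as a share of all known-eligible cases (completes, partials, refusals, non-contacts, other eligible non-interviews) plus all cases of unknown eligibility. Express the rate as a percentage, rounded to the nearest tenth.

38.9%

Numerator = 126
Denom = 126 + 18 + 54 + 22 + 16 + 88 = 324
RR1 = 126 / 324 = 0.3889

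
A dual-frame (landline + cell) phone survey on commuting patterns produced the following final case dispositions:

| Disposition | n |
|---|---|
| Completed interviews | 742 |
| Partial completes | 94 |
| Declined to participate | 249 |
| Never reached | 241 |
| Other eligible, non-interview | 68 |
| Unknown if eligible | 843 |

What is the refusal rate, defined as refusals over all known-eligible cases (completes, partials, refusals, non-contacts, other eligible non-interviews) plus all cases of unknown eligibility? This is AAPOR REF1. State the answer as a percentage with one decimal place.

Num → 249
Denom → 742 + 94 + 249 + 241 + 68 + 843 = 2237
REF1 = 249 / 2237 = 0.1113

11.1%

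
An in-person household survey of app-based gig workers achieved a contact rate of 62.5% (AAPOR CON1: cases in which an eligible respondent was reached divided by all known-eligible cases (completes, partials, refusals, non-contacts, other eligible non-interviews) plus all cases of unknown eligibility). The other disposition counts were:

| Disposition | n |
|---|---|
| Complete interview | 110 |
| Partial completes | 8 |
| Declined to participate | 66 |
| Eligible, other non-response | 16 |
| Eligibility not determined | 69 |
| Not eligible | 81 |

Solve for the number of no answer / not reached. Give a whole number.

51

Numerator → 110 + 8 + 66 + 16 = 200
CON1 = 200 / D = 0.625
D = 200 / 0.625 = 320.0
Other denominator terms total 269
no answer / not reached = 320.0 − 269 ≈ 51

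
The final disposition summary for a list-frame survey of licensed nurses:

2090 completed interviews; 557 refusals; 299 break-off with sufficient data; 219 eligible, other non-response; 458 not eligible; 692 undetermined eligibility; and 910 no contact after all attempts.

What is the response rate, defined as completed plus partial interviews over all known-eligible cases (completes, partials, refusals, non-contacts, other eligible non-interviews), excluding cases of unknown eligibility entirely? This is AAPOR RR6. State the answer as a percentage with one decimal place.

Top → 2090 + 299 = 2389
Denominator → 2090 + 299 + 557 + 910 + 219 = 4075
RR6 = 2389 / 4075 = 0.5863

58.6%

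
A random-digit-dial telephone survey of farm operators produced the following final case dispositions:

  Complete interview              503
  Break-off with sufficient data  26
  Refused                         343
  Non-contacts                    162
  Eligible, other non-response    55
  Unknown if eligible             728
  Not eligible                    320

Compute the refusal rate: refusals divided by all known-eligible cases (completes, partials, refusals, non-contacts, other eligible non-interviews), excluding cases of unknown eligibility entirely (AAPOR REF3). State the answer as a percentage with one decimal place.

Numerator = 343
Base = 503 + 26 + 343 + 162 + 55 = 1089
REF3 = 343 / 1089 = 0.3150

31.5%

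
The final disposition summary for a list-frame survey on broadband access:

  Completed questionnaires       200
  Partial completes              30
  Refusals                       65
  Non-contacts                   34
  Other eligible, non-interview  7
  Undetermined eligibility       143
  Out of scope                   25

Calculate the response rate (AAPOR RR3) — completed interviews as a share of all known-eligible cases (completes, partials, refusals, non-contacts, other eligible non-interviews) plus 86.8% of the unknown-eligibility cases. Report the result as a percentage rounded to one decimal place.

43.5%

Top → 200
Determined eligible → 200 + 30 + 65 + 34 + 7 = 336
Estimated eligible among unknowns → 0.8680 × 143 = 124.12
Denom → 336 + 124.12 = 460.12
RR3 = 200 / 460.12 = 0.4347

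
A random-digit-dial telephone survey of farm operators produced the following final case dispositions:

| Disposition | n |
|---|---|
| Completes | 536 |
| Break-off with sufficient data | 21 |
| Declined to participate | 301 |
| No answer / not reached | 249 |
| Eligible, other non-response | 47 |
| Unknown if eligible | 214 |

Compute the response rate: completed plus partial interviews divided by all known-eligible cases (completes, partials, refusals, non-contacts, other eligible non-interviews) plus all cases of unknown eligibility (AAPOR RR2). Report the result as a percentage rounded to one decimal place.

40.7%

Numerator = 536 + 21 = 557
Base = 536 + 21 + 301 + 249 + 47 + 214 = 1368
RR2 = 557 / 1368 = 0.4072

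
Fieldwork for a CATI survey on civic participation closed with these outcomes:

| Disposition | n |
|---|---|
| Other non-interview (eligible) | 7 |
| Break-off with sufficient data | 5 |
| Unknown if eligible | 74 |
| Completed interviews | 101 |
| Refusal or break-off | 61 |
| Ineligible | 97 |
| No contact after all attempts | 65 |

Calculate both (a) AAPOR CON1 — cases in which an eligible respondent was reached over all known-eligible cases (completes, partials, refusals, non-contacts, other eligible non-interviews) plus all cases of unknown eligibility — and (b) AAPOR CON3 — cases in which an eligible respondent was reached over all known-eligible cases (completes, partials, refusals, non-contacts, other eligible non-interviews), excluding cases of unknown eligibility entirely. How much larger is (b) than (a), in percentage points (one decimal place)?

Num = 101 + 5 + 61 + 7 = 174
Denom = 101 + 5 + 61 + 65 + 7 + 74 = 313
CON1 = 174 / 313 = 0.5559
Denom = 101 + 5 + 61 + 65 + 7 = 239
CON3 = 174 / 239 = 0.7280
Difference = 72.80 − 55.59 = 17.21 percentage points

17.2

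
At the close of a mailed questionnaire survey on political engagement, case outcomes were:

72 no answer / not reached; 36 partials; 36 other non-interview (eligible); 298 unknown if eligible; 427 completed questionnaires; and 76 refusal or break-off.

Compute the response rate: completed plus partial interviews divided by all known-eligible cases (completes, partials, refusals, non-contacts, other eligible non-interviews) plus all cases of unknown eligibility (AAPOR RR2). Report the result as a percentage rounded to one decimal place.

49.0%

Numerator → 427 + 36 = 463
Base → 427 + 36 + 76 + 72 + 36 + 298 = 945
RR2 = 463 / 945 = 0.4899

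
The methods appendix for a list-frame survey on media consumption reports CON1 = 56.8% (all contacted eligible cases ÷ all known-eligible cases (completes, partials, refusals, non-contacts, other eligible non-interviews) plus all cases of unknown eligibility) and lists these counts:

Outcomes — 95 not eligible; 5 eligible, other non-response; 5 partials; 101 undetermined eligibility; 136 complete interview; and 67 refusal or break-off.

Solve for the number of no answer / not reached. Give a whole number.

Numerator = 136 + 5 + 67 + 5 = 213
CON1 = 213 / D = 0.568
D = 213 / 0.568 = 375.0
Remaining denominator categories sum to 314
no answer / not reached = 375.0 − 314 ≈ 61

61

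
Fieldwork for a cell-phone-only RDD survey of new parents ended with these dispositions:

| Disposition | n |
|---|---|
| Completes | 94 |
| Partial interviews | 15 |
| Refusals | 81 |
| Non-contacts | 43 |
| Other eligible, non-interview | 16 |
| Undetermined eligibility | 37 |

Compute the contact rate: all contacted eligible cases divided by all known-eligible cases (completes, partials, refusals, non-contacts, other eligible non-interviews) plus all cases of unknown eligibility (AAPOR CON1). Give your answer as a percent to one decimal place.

72.0%

Numerator: 94 + 15 + 81 + 16 = 206
Base: 94 + 15 + 81 + 43 + 16 + 37 = 286
CON1 = 206 / 286 = 0.7203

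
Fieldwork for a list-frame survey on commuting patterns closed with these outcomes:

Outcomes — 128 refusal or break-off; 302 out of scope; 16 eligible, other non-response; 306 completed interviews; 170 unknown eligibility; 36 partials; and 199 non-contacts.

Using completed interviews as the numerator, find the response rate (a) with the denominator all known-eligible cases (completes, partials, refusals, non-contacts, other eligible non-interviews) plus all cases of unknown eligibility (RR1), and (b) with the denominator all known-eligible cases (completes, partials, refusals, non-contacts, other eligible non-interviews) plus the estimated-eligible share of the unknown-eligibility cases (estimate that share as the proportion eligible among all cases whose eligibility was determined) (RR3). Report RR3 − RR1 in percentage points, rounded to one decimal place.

Num: 306
Denom: 306 + 36 + 128 + 199 + 16 + 170 = 855
RR1 = 306 / 855 = 0.3579
Eligible (known): 306 + 36 + 128 + 199 + 16 = 685
e = 685 / (685 + 302) = 685 / 987 = 0.6940
Eligible share of unknowns: 0.6940 × 170 = 117.98
Denom: 685 + 117.98 = 802.98
RR3 = 306 / 802.98 = 0.3811
Difference = 38.11 − 35.79 = 2.32 percentage points

2.3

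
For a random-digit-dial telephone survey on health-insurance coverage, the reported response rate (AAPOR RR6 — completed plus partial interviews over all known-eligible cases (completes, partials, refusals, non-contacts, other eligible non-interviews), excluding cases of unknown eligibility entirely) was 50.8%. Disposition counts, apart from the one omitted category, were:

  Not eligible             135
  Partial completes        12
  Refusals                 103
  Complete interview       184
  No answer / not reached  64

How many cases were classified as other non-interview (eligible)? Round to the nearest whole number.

Num → 184 + 12 = 196
RR6 = 196 / D = 0.508
D = 196 / 0.508 = 385.8
Rest of base = 363
other non-interview (eligible) = 385.8 − 363 ≈ 23

23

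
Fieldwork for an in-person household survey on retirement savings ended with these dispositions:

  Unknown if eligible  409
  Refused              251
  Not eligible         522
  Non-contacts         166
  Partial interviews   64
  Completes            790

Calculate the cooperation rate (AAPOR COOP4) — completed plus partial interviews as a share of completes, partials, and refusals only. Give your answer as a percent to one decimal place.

Numerator → 790 + 64 = 854
Denominator → 790 + 64 + 251 = 1105
COOP4 = 854 / 1105 = 0.7729

77.3%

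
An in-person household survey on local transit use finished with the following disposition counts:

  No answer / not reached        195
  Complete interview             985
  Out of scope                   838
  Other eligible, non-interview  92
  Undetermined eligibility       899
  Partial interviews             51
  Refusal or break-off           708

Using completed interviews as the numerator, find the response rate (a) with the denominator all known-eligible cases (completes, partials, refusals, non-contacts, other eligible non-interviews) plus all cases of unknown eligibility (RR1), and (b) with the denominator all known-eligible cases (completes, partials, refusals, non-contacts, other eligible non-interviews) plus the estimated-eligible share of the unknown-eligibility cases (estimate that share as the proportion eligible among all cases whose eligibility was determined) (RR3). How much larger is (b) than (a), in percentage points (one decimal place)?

Num: 985
Denominator: 985 + 51 + 708 + 195 + 92 + 899 = 2930
RR1 = 985 / 2930 = 0.3362
Eligible (known): 985 + 51 + 708 + 195 + 92 = 2031
e = 2031 / (2031 + 838) = 2031 / 2869 = 0.7079
Eligible share of unknowns: 0.7079 × 899 = 636.40
Denominator: 2031 + 636.40 = 2667.40
RR3 = 985 / 2667.40 = 0.3693
Difference = 36.93 − 33.62 = 3.31 percentage points

3.3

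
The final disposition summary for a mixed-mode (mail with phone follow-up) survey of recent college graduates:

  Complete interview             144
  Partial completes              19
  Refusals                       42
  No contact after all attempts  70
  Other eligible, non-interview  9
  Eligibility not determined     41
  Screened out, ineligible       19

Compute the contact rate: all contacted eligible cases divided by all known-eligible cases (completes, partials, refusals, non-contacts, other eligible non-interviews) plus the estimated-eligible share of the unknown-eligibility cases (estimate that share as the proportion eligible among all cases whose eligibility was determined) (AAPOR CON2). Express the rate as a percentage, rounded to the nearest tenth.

Numerator: 144 + 19 + 42 + 9 = 214
Eligible (known): 144 + 19 + 42 + 70 + 9 = 284
e = 284 / (284 + 19) = 284 / 303 = 0.9373
Estimated eligible among unknowns: 0.9373 × 41 = 38.43
Denominator: 284 + 38.43 = 322.43
CON2 = 214 / 322.43 = 0.6637

66.4%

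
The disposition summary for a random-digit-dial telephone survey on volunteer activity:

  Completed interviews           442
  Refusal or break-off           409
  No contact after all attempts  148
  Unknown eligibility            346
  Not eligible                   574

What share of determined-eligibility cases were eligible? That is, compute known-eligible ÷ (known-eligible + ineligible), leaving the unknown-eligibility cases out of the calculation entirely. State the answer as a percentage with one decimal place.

Eligible (known): 442 + 409 + 148 = 999
e = 999 / (999 + 574) = 999 / 1573 = 0.6351

63.5%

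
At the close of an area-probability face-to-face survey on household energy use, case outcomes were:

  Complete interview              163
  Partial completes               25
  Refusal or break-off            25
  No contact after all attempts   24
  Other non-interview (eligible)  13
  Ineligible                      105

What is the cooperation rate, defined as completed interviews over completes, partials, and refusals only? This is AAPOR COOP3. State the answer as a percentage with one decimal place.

Num: 163
Denominator: 163 + 25 + 25 = 213
COOP3 = 163 / 213 = 0.7653

76.5%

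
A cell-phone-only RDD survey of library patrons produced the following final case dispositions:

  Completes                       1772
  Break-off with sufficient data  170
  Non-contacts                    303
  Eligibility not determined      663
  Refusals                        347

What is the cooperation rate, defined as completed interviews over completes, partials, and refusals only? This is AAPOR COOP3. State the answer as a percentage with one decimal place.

77.4%

Top → 1772
Denom → 1772 + 170 + 347 = 2289
COOP3 = 1772 / 2289 = 0.7741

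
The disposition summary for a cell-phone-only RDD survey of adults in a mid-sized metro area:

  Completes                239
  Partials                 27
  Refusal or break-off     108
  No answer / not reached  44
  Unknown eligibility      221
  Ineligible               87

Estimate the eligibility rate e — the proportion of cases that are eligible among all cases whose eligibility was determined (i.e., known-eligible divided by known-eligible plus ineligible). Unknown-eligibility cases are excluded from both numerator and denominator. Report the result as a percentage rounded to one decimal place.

82.8%

Known eligible = 239 + 27 + 108 + 44 = 418
e = 418 / (418 + 87) = 418 / 505 = 0.8277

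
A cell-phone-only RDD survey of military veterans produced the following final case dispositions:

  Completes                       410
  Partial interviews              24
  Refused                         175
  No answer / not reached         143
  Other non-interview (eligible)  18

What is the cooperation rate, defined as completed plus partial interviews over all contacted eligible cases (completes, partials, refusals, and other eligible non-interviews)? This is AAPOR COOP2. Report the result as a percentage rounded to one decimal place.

Num = 410 + 24 = 434
Base = 410 + 24 + 175 + 18 = 627
COOP2 = 434 / 627 = 0.6922

69.2%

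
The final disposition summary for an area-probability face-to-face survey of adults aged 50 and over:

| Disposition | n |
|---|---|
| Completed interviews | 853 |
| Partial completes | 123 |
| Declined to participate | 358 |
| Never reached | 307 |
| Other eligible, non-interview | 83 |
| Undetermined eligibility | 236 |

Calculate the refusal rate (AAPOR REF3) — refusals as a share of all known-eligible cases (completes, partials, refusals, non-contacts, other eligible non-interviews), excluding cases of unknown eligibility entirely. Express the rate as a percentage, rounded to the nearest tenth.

20.8%

Num → 358
Base → 853 + 123 + 358 + 307 + 83 = 1724
REF3 = 358 / 1724 = 0.2077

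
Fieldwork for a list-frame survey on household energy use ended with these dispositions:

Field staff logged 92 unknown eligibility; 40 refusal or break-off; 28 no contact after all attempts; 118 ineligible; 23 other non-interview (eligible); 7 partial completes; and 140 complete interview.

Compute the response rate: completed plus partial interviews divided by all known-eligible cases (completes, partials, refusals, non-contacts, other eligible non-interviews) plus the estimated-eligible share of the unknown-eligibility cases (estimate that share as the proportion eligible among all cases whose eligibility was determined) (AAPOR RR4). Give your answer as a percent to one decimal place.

49.1%

Numerator → 140 + 7 = 147
Eligible (known) → 140 + 7 + 40 + 28 + 23 = 238
e = 238 / (238 + 118) = 238 / 356 = 0.6685
e × U → 0.6685 × 92 = 61.50
Base → 238 + 61.50 = 299.50
RR4 = 147 / 299.50 = 0.4908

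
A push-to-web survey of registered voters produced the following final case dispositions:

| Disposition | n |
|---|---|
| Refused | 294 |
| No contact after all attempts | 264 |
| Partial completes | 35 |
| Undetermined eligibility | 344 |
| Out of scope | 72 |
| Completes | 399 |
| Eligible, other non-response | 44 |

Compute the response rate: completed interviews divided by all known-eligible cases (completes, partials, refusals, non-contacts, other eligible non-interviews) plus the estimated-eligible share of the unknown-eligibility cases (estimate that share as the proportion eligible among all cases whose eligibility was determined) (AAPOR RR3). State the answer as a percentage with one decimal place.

29.4%

Numerator = 399
Eligible (known) = 399 + 35 + 294 + 264 + 44 = 1036
e = 1036 / (1036 + 72) = 1036 / 1108 = 0.9350
Estimated eligible among unknowns = 0.9350 × 344 = 321.64
Denominator = 1036 + 321.64 = 1357.64
RR3 = 399 / 1357.64 = 0.2939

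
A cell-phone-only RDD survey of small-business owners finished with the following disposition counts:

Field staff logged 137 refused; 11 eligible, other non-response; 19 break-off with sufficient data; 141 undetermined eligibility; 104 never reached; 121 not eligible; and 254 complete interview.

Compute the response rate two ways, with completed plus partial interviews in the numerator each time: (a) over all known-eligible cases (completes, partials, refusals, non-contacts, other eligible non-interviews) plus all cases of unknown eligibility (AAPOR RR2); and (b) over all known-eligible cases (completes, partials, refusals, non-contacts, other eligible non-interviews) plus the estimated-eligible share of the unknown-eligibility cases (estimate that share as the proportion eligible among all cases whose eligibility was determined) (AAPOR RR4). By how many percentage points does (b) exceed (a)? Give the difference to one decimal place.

1.7

Num: 254 + 19 = 273
Denom: 254 + 19 + 137 + 104 + 11 + 141 = 666
RR2 = 273 / 666 = 0.4099
Known eligible: 254 + 19 + 137 + 104 + 11 = 525
e = 525 / (525 + 121) = 525 / 646 = 0.8127
Estimated eligible among unknowns: 0.8127 × 141 = 114.59
Denom: 525 + 114.59 = 639.59
RR4 = 273 / 639.59 = 0.4268
Difference = 42.68 − 40.99 = 1.69 percentage points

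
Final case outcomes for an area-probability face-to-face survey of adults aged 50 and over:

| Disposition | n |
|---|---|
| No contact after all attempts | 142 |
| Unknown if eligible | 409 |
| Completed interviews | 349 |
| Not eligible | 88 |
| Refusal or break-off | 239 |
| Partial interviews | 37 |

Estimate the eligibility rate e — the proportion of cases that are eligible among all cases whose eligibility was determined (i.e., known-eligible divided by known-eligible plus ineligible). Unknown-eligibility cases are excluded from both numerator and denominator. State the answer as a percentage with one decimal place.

89.7%

Known eligible = 349 + 37 + 239 + 142 = 767
e = 767 / (767 + 88) = 767 / 855 = 0.8971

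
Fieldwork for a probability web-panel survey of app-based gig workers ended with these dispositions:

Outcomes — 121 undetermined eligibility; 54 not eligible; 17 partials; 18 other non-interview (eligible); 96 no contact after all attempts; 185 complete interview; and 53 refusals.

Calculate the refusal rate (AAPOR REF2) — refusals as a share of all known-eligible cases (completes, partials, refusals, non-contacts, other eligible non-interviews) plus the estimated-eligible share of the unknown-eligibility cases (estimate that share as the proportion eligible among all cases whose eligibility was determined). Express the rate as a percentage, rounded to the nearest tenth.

11.2%

Num = 53
Known eligible = 185 + 17 + 53 + 96 + 18 = 369
e = 369 / (369 + 54) = 369 / 423 = 0.8723
Estimated eligible among unknowns = 0.8723 × 121 = 105.55
Denominator = 369 + 105.55 = 474.55
REF2 = 53 / 474.55 = 0.1117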